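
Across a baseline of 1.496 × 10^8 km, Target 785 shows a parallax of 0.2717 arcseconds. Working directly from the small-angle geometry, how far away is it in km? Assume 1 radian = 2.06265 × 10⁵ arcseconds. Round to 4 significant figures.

1.136 × 10^14 km

θ = 0.2717″ = 0.2717/206265 = 1.3172 × 10^-6 rad.
d = B/θ = (1.496 × 10^8) / (1.3172 × 10^-6) = 1.1357 × 10^14 km.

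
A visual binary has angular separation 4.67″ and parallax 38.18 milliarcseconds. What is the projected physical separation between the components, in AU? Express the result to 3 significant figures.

d = 1/p = 1/0.03818″ = 26.192 pc.
At distance d (pc), an angle of θ arcsec spans θ·d AU: s = 4.67 × 26.192 = 122.32 AU.

122 AU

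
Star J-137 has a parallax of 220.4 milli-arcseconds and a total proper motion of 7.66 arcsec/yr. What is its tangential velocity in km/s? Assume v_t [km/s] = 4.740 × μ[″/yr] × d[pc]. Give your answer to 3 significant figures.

165 km/s

d = 1/p = 1/0.2204″ = 4.5372 pc.
v_t = 4.74 × μ × d = 4.74 × 7.66 × 4.5372 = 164.74 km/s.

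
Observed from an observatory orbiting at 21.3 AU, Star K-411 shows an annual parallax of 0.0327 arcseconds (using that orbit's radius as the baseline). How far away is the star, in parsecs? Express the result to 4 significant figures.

With baseline B (in AU) and parallax p (in arcsec), d = B/p parsecs.
d = 21.3 / 0.0327 = 651.38 pc.

651.4 pc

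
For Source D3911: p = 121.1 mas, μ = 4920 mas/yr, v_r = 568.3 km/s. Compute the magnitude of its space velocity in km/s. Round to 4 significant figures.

d = 1/p = 1/0.1211″ = 8.2576 pc.
μ = 4920 mas/yr = 4.920 ″/yr.
v_t = 4.740 μ d = 4.740 × 4.920 × 8.2576 = 192.57 km/s.
v = √(v_r² + v_t²) = √(568.3² + 192.57²) = √360048 = 600.04 km/s.

600.0 km/s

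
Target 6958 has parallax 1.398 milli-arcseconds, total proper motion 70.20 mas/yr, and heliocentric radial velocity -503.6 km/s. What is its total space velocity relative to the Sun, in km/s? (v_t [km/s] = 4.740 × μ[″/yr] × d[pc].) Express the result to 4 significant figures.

557.0 km/s

d = 1/p = 1/0.001398″ = 715.31 pc.
μ = 70.20 mas/yr = 0.07020 ″/yr.
v_t = 4.740 μ d = 4.740 × 0.07020 × 715.31 = 238.02 km/s.
v = √(v_r² + v_t²) = √((-503.6)² + 238.02²) = √310266 = 557.02 km/s.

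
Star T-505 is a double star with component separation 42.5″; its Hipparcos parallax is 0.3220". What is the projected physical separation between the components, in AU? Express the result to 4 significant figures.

132.0 AU

d = 1/p = 1/0.3220″ = 3.1056 pc.
At distance d (pc), an angle of θ arcsec spans θ·d AU: s = 42.5 × 3.1056 = 131.99 AU.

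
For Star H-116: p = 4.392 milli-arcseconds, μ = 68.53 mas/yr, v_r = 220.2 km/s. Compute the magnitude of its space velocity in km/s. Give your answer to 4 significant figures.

232.3 km/s

d = 1/p = 1/0.004392″ = 227.69 pc.
μ = 68.53 mas/yr = 0.06853 ″/yr.
v_t = 4.740 μ d = 4.740 × 0.06853 × 227.69 = 73.961 km/s.
v = √(v_r² + v_t²) = √(220.2² + 73.961²) = √53958.3 = 232.29 km/s.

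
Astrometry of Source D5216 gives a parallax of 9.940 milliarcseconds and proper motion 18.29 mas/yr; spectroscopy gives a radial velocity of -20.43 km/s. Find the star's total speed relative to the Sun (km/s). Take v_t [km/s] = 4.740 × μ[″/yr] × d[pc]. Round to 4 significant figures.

22.21 km/s

d = 1/p = 1/0.009940″ = 100.6 pc.
μ = 18.29 mas/yr = 0.01829 ″/yr.
v_t = 4.740 μ d = 4.740 × 0.01829 × 100.6 = 8.7215 km/s.
v = √(v_r² + v_t²) = √((-20.43)² + 8.7215²) = √493.449 = 22.214 km/s.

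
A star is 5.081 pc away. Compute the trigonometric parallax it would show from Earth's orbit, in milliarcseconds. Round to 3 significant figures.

197 mas

p = 1/d = 1/5.081 = 0.19681 arcsec.
= 0.19681 × 1000 = 196.81 mas.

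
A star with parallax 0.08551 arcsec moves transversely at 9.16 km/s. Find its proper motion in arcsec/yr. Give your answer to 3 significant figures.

0.165 arcsec/yr

d = 1/p = 1/0.08551″ = 11.695 pc.
μ = v_t / (4.74 d) = 9.16 / (4.74 × 11.695) = 9.16 / 55.434 = 0.16524 ″/yr.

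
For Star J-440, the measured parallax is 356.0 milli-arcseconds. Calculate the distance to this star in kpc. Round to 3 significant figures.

0.00281 kpc

p = 356.0 milli-arcseconds = 0.3560 arcsec.
d = 1/p = 1/0.3560 = 2.809 pc.
= 0.002809 kpc.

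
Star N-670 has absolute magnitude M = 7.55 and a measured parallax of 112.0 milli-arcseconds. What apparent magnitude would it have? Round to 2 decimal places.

m = 7.30

d = 1/p = 1/0.1120″ = 8.9286 pc.
m − M = 5 log₁₀ d − 5 = 5 log₁₀(8.9286) − 5 = 4.7539 − 5 = -0.2461.
m = M + (m − M) = 7.55 + (-0.2461) = 7.30.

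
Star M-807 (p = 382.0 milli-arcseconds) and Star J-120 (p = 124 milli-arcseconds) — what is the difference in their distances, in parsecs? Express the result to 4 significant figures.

d_A = 1/0.3820″ = 2.6178 pc; d_B = 1/0.1240″ = 8.0645 pc.
|d_B − d_A| = |8.0645 − 2.6178| = 5.4467 pc.

5.447 pc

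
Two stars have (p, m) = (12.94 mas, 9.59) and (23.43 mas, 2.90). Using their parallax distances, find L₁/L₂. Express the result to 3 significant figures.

d₁ = 1/p₁ = 1/0.01294″ = 77.28 pc; d₂ = 1/p₂ = 1/0.02343″ = 42.68 pc.
M₁ = m₁ − 5 log₁₀ d₁ + 5 = 9.59 − 9.4403 + 5 = 5.1497.
M₂ = 2.90 − 8.1511 + 5 = -0.2511.
L₁/L₂ = 10^(0.4(M₂ − M₁)) = 10^(0.4 × (-5.4008)) = 10^(-2.16032) = 0.0069132.

L₁/L₂ = 0.00691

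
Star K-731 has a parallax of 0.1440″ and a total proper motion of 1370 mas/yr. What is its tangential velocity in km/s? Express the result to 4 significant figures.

45.10 km/s

d = 1/p = 1/0.1440″ = 6.9444 pc.
μ = 1370 mas/yr = 1.37 ″/yr.
v_t = 4.74 × μ × d = 4.74 × 1.37 × 6.9444 = 45.096 km/s.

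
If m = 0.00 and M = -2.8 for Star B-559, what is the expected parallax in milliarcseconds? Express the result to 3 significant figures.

27.5 mas

m − M = 0.00 − (-2.8) = 2.80.
d = 10^((m−M)/5 + 1) = 10^1.560 = 36.308 pc.
p = 1/d = 1/36.308 = 0.027542 arcsec = 27.542 mas.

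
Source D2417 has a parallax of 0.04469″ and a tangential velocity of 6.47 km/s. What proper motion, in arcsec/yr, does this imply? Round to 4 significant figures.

d = 1/p = 1/0.04469″ = 22.376 pc.
μ = v_t / (4.74 d) = 6.47 / (4.74 × 22.376) = 6.47 / 106.06 = 0.061003 ″/yr.

0.06100 arcsec/yr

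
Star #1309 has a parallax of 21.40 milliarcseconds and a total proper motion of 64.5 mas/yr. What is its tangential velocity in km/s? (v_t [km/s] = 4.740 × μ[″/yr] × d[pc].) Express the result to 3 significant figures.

14.3 km/s

d = 1/p = 1/0.02140″ = 46.729 pc.
μ = 64.5 mas/yr = 0.0645 ″/yr.
v_t = 4.74 × μ × d = 4.74 × 0.0645 × 46.729 = 14.286 km/s.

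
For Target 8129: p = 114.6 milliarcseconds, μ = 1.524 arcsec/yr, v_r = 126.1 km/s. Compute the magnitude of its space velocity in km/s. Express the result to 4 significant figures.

141.0 km/s

d = 1/p = 1/0.1146″ = 8.726 pc.
v_t = 4.740 μ d = 4.740 × 1.524 × 8.726 = 63.035 km/s.
v = √(v_r² + v_t²) = √(126.1² + 63.035²) = √19874.6 = 140.98 km/s.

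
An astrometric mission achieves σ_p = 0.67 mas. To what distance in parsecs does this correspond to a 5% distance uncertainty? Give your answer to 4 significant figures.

74.63 pc

σ_d/d = σ_p/p, so the condition is σ_p/p ≤ 0.05, i.e. p ≥ σ_p/0.05.
p_min = 0.67/0.05 = 13.4 mas = 0.0134 arcsec.
d_max = 1/p_min = 1/0.0134 = 74.627 pc.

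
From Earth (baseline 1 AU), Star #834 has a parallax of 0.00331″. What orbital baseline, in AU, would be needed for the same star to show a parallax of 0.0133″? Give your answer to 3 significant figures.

Parallax scales linearly with baseline: p ∝ B, so B = p_target / p_Earth × 1 AU.
B = 0.0133 / 0.00331 = 4.0181 AU.

4.02 AU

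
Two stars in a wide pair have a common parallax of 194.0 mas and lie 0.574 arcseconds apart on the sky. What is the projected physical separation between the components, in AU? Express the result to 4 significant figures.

2.959 AU

d = 1/p = 1/0.1940″ = 5.1546 pc.
At distance d (pc), an angle of θ arcsec spans θ·d AU: s = 0.574 × 5.1546 = 2.9587 AU.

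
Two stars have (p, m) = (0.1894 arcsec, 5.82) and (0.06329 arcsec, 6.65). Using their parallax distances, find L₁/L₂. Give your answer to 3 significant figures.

d₁ = 1/p₁ = 1/0.1894″ = 5.2798 pc; d₂ = 1/p₂ = 1/0.06329″ = 15.8 pc.
M₁ = m₁ − 5 log₁₀ d₁ + 5 = 5.82 − 3.6131 + 5 = 7.2069.
M₂ = 6.65 − 5.9933 + 5 = 5.6567.
L₁/L₂ = 10^(0.4(M₂ − M₁)) = 10^(0.4 × (-1.5502)) = 10^(-0.62008) = 0.23984.

L₁/L₂ = 0.240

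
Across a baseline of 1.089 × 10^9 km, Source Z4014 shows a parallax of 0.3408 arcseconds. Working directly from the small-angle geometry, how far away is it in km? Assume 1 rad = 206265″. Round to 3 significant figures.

θ = 0.3408″ = 0.3408/206265 = 1.6522 × 10^-6 rad.
d = B/θ = (1.089 × 10^9) / (1.6522 × 10^-6) = 6.5912 × 10^14 km.

6.59 × 10^14 km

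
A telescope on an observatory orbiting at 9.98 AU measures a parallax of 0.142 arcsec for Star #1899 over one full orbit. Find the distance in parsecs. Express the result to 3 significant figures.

With baseline B (in AU) and parallax p (in arcsec), d = B/p parsecs.
d = 9.98 / 0.142 = 70.282 pc.

70.3 pc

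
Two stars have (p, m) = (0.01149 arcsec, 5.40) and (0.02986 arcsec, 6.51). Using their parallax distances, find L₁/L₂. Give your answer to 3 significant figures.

L₁/L₂ = 18.8

d₁ = 1/p₁ = 1/0.01149″ = 87.032 pc; d₂ = 1/p₂ = 1/0.02986″ = 33.49 pc.
M₁ = m₁ − 5 log₁₀ d₁ + 5 = 5.40 − 9.6984 + 5 = 0.7016.
M₂ = 6.51 − 7.6246 + 5 = 3.8854.
L₁/L₂ = 10^(0.4(M₂ − M₁)) = 10^(0.4 × 3.1838) = 10^1.27352 = 18.772.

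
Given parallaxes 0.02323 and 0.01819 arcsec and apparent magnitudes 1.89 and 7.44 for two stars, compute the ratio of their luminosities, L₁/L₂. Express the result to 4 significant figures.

d₁ = 1/p₁ = 1/0.02323″ = 43.048 pc; d₂ = 1/p₂ = 1/0.01819″ = 54.975 pc.
M₁ = m₁ − 5 log₁₀ d₁ + 5 = 1.89 − 8.1698 + 5 = -1.2798.
M₂ = 7.44 − 8.7008 + 5 = 3.7392.
L₁/L₂ = 10^(0.4(M₂ − M₁)) = 10^(0.4 × 5.0190) = 10^2.00760 = 101.77.

L₁/L₂ = 101.8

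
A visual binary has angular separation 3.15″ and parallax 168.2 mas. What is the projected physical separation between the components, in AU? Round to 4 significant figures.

d = 1/p = 1/0.1682″ = 5.9453 pc.
At distance d (pc), an angle of θ arcsec spans θ·d AU: s = 3.15 × 5.9453 = 18.728 AU.

18.73 AU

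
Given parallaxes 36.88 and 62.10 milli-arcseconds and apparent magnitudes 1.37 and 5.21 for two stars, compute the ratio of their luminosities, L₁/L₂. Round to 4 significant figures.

d₁ = 1/p₁ = 1/0.03688″ = 27.115 pc; d₂ = 1/p₂ = 1/0.06210″ = 16.103 pc.
M₁ = m₁ − 5 log₁₀ d₁ + 5 = 1.37 − 7.1660 + 5 = -0.7960.
M₂ = 5.21 − 6.0345 + 5 = 4.1755.
L₁/L₂ = 10^(0.4(M₂ − M₁)) = 10^(0.4 × 4.9715) = 10^1.98860 = 97.409.

L₁/L₂ = 97.41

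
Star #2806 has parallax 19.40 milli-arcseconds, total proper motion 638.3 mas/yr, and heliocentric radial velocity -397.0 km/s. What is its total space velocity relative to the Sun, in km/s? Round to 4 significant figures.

426.5 km/s

d = 1/p = 1/0.01940″ = 51.546 pc.
μ = 638.3 mas/yr = 0.6383 ″/yr.
v_t = 4.740 μ d = 4.740 × 0.6383 × 51.546 = 155.95 km/s.
v = √(v_r² + v_t²) = √((-397.0)² + 155.95²) = √181929 = 426.53 km/s.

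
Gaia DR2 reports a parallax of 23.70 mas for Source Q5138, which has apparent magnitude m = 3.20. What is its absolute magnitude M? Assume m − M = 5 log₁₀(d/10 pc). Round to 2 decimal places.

d = 1/p = 1/0.02370″ = 42.194 pc.
m − M = 5 log₁₀(42.194) − 5 = 8.1263 − 5 = 3.1263.
M = m − (m − M) = 3.20 − 3.1263 = 0.07.

M = 0.07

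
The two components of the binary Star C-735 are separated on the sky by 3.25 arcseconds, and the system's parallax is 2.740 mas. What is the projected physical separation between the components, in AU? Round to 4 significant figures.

d = 1/p = 1/0.002740″ = 364.96 pc.
At distance d (pc), an angle of θ arcsec spans θ·d AU: s = 3.25 × 364.96 = 1186.1 AU.

1186 AU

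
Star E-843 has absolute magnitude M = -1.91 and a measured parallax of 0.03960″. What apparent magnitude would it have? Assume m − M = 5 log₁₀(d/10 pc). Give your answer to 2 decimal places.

d = 1/p = 1/0.03960″ = 25.253 pc.
m − M = 5 log₁₀ d − 5 = 5 log₁₀(25.253) − 5 = 7.0116 − 5 = 2.0116.
m = M + (m − M) = -1.91 + 2.0116 = 0.10.

m = 0.10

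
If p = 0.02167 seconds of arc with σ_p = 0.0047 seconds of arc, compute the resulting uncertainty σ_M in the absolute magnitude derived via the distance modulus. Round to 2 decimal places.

σ_M = 0.47 mag

M = m − 5 log₁₀ d + 5 = m + 5 log₁₀ p + 5, so ∂M/∂p = 5/(p ln 10).
σ_M = (5/ln 10) · (σ_p/p) = 2.1715 × 0.0047/0.02167 = 2.1715 × 0.21689 = 0.47098.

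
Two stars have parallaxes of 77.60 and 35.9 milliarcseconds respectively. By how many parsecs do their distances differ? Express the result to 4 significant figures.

14.97 pc

d_A = 1/0.07760″ = 12.887 pc; d_B = 1/0.03590″ = 27.855 pc.
|d_B − d_A| = |27.855 − 12.887| = 14.968 pc.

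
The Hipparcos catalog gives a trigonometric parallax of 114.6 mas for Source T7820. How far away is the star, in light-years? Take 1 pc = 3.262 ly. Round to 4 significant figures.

28.46 light years

p = 114.6 mas = 0.1146 arcsec.
d = 1/p = 1/0.1146 = 8.726 pc.
In light-years: 8.726 × 3.262 = 28.464 ly.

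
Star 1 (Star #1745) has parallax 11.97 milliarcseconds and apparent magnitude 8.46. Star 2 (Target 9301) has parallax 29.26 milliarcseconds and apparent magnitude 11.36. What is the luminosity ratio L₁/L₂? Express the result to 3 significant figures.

L₁/L₂ = 86.4

d₁ = 1/p₁ = 1/0.01197″ = 83.542 pc; d₂ = 1/p₂ = 1/0.02926″ = 34.176 pc.
M₁ = m₁ − 5 log₁₀ d₁ + 5 = 8.46 − 9.6095 + 5 = 3.8505.
M₂ = 11.36 − 7.6686 + 5 = 8.6914.
L₁/L₂ = 10^(0.4(M₂ − M₁)) = 10^(0.4 × 4.8409) = 10^1.93636 = 86.369.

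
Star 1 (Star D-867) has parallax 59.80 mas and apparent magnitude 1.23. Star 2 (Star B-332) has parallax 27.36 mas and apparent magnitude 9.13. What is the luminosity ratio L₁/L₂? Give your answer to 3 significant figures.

d₁ = 1/p₁ = 1/0.05980″ = 16.722 pc; d₂ = 1/p₂ = 1/0.02736″ = 36.55 pc.
M₁ = m₁ − 5 log₁₀ d₁ + 5 = 1.23 − 6.1164 + 5 = 0.1136.
M₂ = 9.13 − 7.8144 + 5 = 6.3156.
L₁/L₂ = 10^(0.4(M₂ − M₁)) = 10^(0.4 × 6.2020) = 10^2.48080 = 302.55.

L₁/L₂ = 303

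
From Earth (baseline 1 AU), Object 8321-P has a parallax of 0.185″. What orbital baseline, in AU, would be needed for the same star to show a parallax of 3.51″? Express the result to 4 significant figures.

Parallax scales linearly with baseline: p ∝ B, so B = p_target / p_Earth × 1 AU.
B = 3.51 / 0.185 = 18.973 AU.

18.97 AU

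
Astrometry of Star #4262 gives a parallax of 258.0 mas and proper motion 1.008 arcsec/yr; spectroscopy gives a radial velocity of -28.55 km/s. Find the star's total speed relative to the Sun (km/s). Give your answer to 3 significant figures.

34.0 km/s

d = 1/p = 1/0.2580″ = 3.876 pc.
v_t = 4.740 μ d = 4.740 × 1.008 × 3.876 = 18.519 km/s.
v = √(v_r² + v_t²) = √((-28.55)² + 18.519²) = √1158.06 = 34.03 km/s.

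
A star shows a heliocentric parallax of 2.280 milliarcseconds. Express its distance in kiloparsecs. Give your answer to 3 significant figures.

p = 2.280 milliarcseconds = 0.002280 arcsec.
d = 1/p = 1/0.002280 = 438.6 pc.
= 0.4386 kpc.

0.439 kpc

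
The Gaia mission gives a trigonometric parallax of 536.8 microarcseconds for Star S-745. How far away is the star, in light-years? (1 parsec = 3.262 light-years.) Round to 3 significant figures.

6080 light years

p = 536.8 microarcseconds = 0.0005368 arcsec.
d = 1/p = 1/0.0005368 = 1862.9 pc.
In light-years: 1862.9 × 3.262 = 6076.8 ly.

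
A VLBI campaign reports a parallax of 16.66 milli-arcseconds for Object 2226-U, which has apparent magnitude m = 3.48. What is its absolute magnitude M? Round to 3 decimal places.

M = -0.412

d = 1/p = 1/0.01666″ = 60.024 pc.
m − M = 5 log₁₀(60.024) − 5 = 8.8916 − 5 = 3.8916.
M = m − (m − M) = 3.48 − 3.8916 = -0.412.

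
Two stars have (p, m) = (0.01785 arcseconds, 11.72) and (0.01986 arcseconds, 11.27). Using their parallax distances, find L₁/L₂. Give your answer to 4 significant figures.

d₁ = 1/p₁ = 1/0.01785″ = 56.022 pc; d₂ = 1/p₂ = 1/0.01986″ = 50.352 pc.
M₁ = m₁ − 5 log₁₀ d₁ + 5 = 11.72 − 8.7418 + 5 = 7.9782.
M₂ = 11.27 − 8.5101 + 5 = 7.7599.
L₁/L₂ = 10^(0.4(M₂ − M₁)) = 10^(0.4 × (-0.2183)) = 10^(-0.08732) = 0.81786.

L₁/L₂ = 0.8179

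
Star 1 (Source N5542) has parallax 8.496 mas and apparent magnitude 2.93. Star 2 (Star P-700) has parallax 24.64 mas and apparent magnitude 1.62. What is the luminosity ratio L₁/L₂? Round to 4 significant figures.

d₁ = 1/p₁ = 1/0.008496″ = 117.7 pc; d₂ = 1/p₂ = 1/0.02464″ = 40.584 pc.
M₁ = m₁ − 5 log₁₀ d₁ + 5 = 2.93 − 10.3539 + 5 = -2.4239.
M₂ = 1.62 − 8.0418 + 5 = -1.4218.
L₁/L₂ = 10^(0.4(M₂ − M₁)) = 10^(0.4 × 1.0021) = 10^0.40084 = 2.5167.

L₁/L₂ = 2.517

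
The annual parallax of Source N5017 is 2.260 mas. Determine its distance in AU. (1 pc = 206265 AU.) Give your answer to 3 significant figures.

p = 2.260 mas = 0.002260 arcsec.
d = 1/p = 1/0.002260 = 442.48 pc.
In AU: 442.48 × 206265 = 9.1268 × 10^7 AU.

9.13 × 10^7 AU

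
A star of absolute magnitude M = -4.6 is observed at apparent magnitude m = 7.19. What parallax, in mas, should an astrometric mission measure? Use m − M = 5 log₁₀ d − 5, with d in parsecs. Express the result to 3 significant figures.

m − M = 7.19 − (-4.6) = 11.79.
d = 10^((m−M)/5 + 1) = 10^3.358 = 2280.3 pc.
p = 1/d = 1/2280.3 = 0.00043854 arcsec = 0.43854 mas.

0.439 mas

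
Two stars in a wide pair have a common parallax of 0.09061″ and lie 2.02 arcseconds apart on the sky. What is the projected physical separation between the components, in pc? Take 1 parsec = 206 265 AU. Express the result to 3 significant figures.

0.000108 pc

d = 1/p = 1/0.09061″ = 11.036 pc.
At distance d (pc), an angle of θ arcsec spans θ·d AU: s = 2.02 × 11.036 = 22.293 AU.
= 22.293 / 206265 = 0.00010808 pc.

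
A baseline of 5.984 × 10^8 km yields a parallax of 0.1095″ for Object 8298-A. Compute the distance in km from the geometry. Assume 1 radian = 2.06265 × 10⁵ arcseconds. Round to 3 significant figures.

1.13 × 10^15 km

θ = 0.1095″ = 0.1095/206265 = 5.3087 × 10^-7 rad.
d = B/θ = (5.984 × 10^8) / (5.3087 × 10^-7) = 1.1272 × 10^15 km.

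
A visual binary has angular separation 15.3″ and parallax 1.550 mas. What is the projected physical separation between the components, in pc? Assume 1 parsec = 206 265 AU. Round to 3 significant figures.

d = 1/p = 1/0.001550″ = 645.16 pc.
At distance d (pc), an angle of θ arcsec spans θ·d AU: s = 15.3 × 645.16 = 9870.9 AU.
= 9870.9 / 206265 = 0.047855 pc.

0.0479 pc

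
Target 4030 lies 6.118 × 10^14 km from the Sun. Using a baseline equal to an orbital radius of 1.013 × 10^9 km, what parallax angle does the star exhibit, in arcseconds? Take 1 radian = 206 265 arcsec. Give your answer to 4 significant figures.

θ ≈ B/d = (1.013 × 10^9) / (6.118 × 10^14) = 1.6558 × 10^-6 rad.
In arcseconds: 1.6558 × 10^-6 × 206265 = 0.34153″.

0.3415 arcsec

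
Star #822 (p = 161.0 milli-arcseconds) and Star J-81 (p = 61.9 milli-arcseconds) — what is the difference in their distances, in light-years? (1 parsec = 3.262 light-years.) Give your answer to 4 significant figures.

32.44 ly

d_A = 1/0.1610″ = 6.2112 pc; d_B = 1/0.06190″ = 16.155 pc.
|d_B − d_A| = |16.155 − 6.2112| = 9.9438 pc = 9.9438 × 3.262 ly = 32.437 ly.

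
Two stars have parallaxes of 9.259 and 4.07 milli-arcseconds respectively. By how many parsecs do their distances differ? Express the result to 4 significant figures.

d_A = 1/0.009259″ = 108 pc; d_B = 1/0.004070″ = 245.7 pc.
|d_B − d_A| = |245.7 − 108| = 137.7 pc.

137.7 pc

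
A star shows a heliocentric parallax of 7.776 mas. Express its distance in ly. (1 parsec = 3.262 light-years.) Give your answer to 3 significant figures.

419 ly

p = 7.776 mas = 0.007776 arcsec.
d = 1/p = 1/0.007776 = 128.6 pc.
In light-years: 128.6 × 3.262 = 419.49 ly.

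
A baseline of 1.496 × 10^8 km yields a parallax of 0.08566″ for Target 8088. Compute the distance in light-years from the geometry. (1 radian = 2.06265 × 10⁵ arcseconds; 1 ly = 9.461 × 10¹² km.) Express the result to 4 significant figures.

38.08 ly

θ = 0.08566″ = 0.08566/206265 = 4.1529 × 10^-7 rad.
d = B/θ = (1.496 × 10^8) / (4.1529 × 10^-7) = 3.6023 × 10^14 km = (3.6023 × 10^14) / (9.461 × 10^12) ly = 38.075 ly.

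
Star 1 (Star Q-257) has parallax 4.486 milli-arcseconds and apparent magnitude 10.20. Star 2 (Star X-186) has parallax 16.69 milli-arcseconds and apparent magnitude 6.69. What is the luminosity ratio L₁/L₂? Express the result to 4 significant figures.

d₁ = 1/p₁ = 1/0.004486″ = 222.92 pc; d₂ = 1/p₂ = 1/0.01669″ = 59.916 pc.
M₁ = m₁ − 5 log₁₀ d₁ + 5 = 10.20 − 11.7407 + 5 = 3.4593.
M₂ = 6.69 − 8.8877 + 5 = 2.8023.
L₁/L₂ = 10^(0.4(M₂ − M₁)) = 10^(0.4 × (-0.6570)) = 10^(-0.26280) = 0.54601.

L₁/L₂ = 0.5460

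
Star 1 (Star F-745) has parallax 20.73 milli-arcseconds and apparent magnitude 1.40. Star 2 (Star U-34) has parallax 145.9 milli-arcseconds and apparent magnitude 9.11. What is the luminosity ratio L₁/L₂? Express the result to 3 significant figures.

L₁/L₂ = 60100

d₁ = 1/p₁ = 1/0.02073″ = 48.239 pc; d₂ = 1/p₂ = 1/0.1459″ = 6.854 pc.
M₁ = m₁ − 5 log₁₀ d₁ + 5 = 1.40 − 8.4170 + 5 = -2.0170.
M₂ = 9.11 − 4.1797 + 5 = 9.9303.
L₁/L₂ = 10^(0.4(M₂ − M₁)) = 10^(0.4 × 11.9473) = 10^4.77892 = 60106.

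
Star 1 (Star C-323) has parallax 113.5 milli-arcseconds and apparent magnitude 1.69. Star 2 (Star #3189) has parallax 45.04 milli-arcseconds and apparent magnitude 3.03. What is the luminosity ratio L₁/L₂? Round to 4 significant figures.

L₁/L₂ = 0.5410

d₁ = 1/p₁ = 1/0.1135″ = 8.8106 pc; d₂ = 1/p₂ = 1/0.04504″ = 22.202 pc.
M₁ = m₁ − 5 log₁₀ d₁ + 5 = 1.69 − 4.7250 + 5 = 1.9650.
M₂ = 3.03 − 6.7320 + 5 = 1.2980.
L₁/L₂ = 10^(0.4(M₂ − M₁)) = 10^(0.4 × (-0.6670)) = 10^(-0.26680) = 0.541.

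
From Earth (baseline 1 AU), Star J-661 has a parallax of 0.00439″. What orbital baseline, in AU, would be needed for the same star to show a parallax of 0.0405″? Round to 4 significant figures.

Parallax scales linearly with baseline: p ∝ B, so B = p_target / p_Earth × 1 AU.
B = 0.0405 / 0.00439 = 9.2255 AU.

9.226 AU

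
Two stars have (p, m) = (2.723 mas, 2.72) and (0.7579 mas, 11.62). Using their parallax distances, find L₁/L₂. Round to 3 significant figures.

L₁/L₂ = 281

d₁ = 1/p₁ = 1/0.002723″ = 367.24 pc; d₂ = 1/p₂ = 1/0.0007579″ = 1319.4 pc.
M₁ = m₁ − 5 log₁₀ d₁ + 5 = 2.72 − 12.8247 + 5 = -5.1047.
M₂ = 11.62 − 15.6019 + 5 = 1.0181.
L₁/L₂ = 10^(0.4(M₂ − M₁)) = 10^(0.4 × 6.1228) = 10^2.44912 = 281.27.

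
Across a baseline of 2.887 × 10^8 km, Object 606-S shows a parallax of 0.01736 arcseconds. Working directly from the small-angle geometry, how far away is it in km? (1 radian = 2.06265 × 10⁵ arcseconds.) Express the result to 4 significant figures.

3.430 × 10^15 km

θ = 0.01736″ = 0.01736/206265 = 8.4164 × 10^-8 rad.
d = B/θ = (2.887 × 10^8) / (8.4164 × 10^-8) = 3.4302 × 10^15 km.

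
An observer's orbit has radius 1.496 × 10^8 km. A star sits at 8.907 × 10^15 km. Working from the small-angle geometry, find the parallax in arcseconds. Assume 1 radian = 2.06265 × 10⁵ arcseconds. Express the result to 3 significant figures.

θ ≈ B/d = (1.496 × 10^8) / (8.907 × 10^15) = 1.6796 × 10^-8 rad.
In arcseconds: 1.6796 × 10^-8 × 206265 = 0.0034644″.

0.00346 arcsec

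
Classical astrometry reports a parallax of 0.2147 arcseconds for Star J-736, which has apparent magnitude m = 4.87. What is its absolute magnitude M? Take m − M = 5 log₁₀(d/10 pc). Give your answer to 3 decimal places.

d = 1/p = 1/0.2147″ = 4.6577 pc.
m − M = 5 log₁₀(4.6577) − 5 = 3.3409 − 5 = -1.6591.
M = m − (m − M) = 4.87 − (-1.6591) = 6.529.

M = 6.529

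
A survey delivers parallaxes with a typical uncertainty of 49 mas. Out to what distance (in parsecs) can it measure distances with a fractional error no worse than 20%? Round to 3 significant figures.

4.08 pc

σ_d/d = σ_p/p, so the condition is σ_p/p ≤ 0.20, i.e. p ≥ σ_p/0.20.
p_min = 49/0.20 = 245 mas = 0.245 arcsec.
d_max = 1/p_min = 1/0.245 = 4.0816 pc.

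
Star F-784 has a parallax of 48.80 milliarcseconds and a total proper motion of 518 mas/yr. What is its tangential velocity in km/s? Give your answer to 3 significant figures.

d = 1/p = 1/0.04880″ = 20.492 pc.
μ = 518 mas/yr = 0.518 ″/yr.
v_t = 4.74 × μ × d = 4.74 × 0.518 × 20.492 = 50.314 km/s.

50.3 km/s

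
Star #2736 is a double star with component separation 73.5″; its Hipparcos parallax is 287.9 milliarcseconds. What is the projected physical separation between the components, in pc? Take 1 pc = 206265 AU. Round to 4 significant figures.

0.001238 pc

d = 1/p = 1/0.2879″ = 3.4734 pc.
At distance d (pc), an angle of θ arcsec spans θ·d AU: s = 73.5 × 3.4734 = 255.29 AU.
= 255.29 / 206265 = 0.0012377 pc.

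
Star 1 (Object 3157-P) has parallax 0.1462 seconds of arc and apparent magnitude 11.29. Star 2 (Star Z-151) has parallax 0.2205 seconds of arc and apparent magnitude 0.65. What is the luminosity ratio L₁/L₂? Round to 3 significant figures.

d₁ = 1/p₁ = 1/0.1462″ = 6.8399 pc; d₂ = 1/p₂ = 1/0.2205″ = 4.5351 pc.
M₁ = m₁ − 5 log₁₀ d₁ + 5 = 11.29 − 4.1752 + 5 = 12.1148.
M₂ = 0.65 − 3.2829 + 5 = 2.3671.
L₁/L₂ = 10^(0.4(M₂ − M₁)) = 10^(0.4 × (-9.7477)) = 10^(-3.89908) = 0.00012616.

L₁/L₂ = 0.000126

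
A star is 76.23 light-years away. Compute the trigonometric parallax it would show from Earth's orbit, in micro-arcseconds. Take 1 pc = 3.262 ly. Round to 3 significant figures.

42800 μas

d = 76.23 ly ÷ 3.262 = 23.369 pc.
p = 1/d = 1/23.369 = 0.042792 arcsec.
= 0.042792 × 10⁶ = 42792 μas.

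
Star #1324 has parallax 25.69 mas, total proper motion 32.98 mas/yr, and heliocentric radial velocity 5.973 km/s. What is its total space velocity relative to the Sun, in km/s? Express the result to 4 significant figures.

8.527 km/s

d = 1/p = 1/0.02569″ = 38.926 pc.
μ = 32.98 mas/yr = 0.03298 ″/yr.
v_t = 4.740 μ d = 4.740 × 0.03298 × 38.926 = 6.0851 km/s.
v = √(v_r² + v_t²) = √(5.973² + 6.0851²) = √72.7052 = 8.5267 km/s.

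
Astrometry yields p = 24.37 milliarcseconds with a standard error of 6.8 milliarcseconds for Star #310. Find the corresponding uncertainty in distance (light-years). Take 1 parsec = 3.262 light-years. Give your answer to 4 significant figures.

37.35 ly

d = 1/p, so σ_d = σ_p / p².
σ_d = 0.00680 / (0.02437)² = 0.00680 / 0.0005939 = 11.45 pc = 11.45 × 3.262 ly = 37.35 ly.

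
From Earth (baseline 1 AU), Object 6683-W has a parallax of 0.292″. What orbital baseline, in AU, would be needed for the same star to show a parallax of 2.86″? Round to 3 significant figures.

9.79 AU

Parallax scales linearly with baseline: p ∝ B, so B = p_target / p_Earth × 1 AU.
B = 2.86 / 0.292 = 9.7945 AU.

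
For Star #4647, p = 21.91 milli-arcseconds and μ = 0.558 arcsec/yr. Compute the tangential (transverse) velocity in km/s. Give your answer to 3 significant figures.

121 km/s

d = 1/p = 1/0.02191″ = 45.641 pc.
v_t = 4.74 × μ × d = 4.74 × 0.558 × 45.641 = 120.72 km/s.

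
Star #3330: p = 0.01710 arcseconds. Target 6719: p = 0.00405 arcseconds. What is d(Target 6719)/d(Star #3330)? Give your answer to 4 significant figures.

4.222

Since d = 1/p, d_B/d_A = p_A/p_B.
= 0.01710 / 0.00405 = 4.2222.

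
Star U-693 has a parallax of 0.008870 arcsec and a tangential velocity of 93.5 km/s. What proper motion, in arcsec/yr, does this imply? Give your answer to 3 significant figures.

d = 1/p = 1/0.008870″ = 112.74 pc.
μ = v_t / (4.74 d) = 93.5 / (4.74 × 112.74) = 93.5 / 534.39 = 0.17497 ″/yr.

0.175 arcsec/yr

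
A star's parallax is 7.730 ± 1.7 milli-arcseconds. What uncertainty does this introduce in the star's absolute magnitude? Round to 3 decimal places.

σ_M = 0.478 mag

M = m − 5 log₁₀ d + 5 = m + 5 log₁₀ p + 5, so ∂M/∂p = 5/(p ln 10).
σ_M = (5/ln 10) · (σ_p/p) = 2.1715 × 1.7/7.730 = 2.1715 × 0.21992 = 0.47756.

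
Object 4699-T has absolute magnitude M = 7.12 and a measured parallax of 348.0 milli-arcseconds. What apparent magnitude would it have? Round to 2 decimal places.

d = 1/p = 1/0.3480″ = 2.8736 pc.
m − M = 5 log₁₀ d − 5 = 5 log₁₀(2.8736) − 5 = 2.2921 − 5 = -2.7079.
m = M + (m − M) = 7.12 + (-2.7079) = 4.41.

m = 4.41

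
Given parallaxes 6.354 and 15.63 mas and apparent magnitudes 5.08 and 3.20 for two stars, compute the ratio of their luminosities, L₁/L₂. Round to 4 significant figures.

L₁/L₂ = 1.071

d₁ = 1/p₁ = 1/0.006354″ = 157.38 pc; d₂ = 1/p₂ = 1/0.01563″ = 63.98 pc.
M₁ = m₁ − 5 log₁₀ d₁ + 5 = 5.08 − 10.9847 + 5 = -0.9047.
M₂ = 3.20 − 9.0302 + 5 = -0.8302.
L₁/L₂ = 10^(0.4(M₂ − M₁)) = 10^(0.4 × 0.0745) = 10^0.02980 = 1.071.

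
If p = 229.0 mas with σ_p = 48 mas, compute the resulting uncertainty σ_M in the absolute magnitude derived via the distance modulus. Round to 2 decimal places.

M = m − 5 log₁₀ d + 5 = m + 5 log₁₀ p + 5, so ∂M/∂p = 5/(p ln 10).
σ_M = (5/ln 10) · (σ_p/p) = 2.1715 × 48/229.0 = 2.1715 × 0.20961 = 0.45517.

σ_M = 0.46 mag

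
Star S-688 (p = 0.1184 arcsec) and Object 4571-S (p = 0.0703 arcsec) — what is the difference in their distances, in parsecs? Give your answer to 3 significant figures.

5.78 pc

d_A = 1/0.1184″ = 8.4459 pc; d_B = 1/0.07030″ = 14.225 pc.
|d_B − d_A| = |14.225 − 8.4459| = 5.7791 pc.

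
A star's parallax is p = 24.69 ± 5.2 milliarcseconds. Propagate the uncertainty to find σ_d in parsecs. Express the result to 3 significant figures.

8.53 pc

d = 1/p, so σ_d = σ_p / p².
σ_d = 0.00520 / (0.02469)² = 0.00520 / 0.0006096 = 8.5302 pc.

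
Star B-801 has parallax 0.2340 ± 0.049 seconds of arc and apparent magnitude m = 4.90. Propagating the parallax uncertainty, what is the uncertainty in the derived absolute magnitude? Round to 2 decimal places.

M = m − 5 log₁₀ d + 5 = m + 5 log₁₀ p + 5, so ∂M/∂p = 5/(p ln 10).
σ_M = (5/ln 10) · (σ_p/p) = 2.1715 × 0.049/0.2340 = 2.1715 × 0.2094 = 0.45471.

σ_M = 0.45 mag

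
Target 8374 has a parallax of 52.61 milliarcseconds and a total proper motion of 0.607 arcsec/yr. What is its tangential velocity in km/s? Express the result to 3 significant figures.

d = 1/p = 1/0.05261″ = 19.008 pc.
v_t = 4.74 × μ × d = 4.74 × 0.607 × 19.008 = 54.689 km/s.

54.7 km/s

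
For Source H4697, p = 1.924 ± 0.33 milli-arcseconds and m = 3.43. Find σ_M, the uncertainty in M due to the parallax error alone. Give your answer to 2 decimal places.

M = m − 5 log₁₀ d + 5 = m + 5 log₁₀ p + 5, so ∂M/∂p = 5/(p ln 10).
σ_M = (5/ln 10) · (σ_p/p) = 2.1715 × 0.33/1.924 = 2.1715 × 0.17152 = 0.37246.

σ_M = 0.37 mag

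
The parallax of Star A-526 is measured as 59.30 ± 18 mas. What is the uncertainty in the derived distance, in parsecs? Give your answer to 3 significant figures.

d = 1/p, so σ_d = σ_p / p².
σ_d = 0.0180 / (0.05930)² = 0.0180 / 0.0035165 = 5.1187 pc.

5.12 pc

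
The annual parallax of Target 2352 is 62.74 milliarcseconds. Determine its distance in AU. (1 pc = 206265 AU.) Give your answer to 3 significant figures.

3.29 × 10^6 AU

p = 62.74 milliarcseconds = 0.06274 arcsec.
d = 1/p = 1/0.06274 = 15.939 pc.
In AU: 15.939 × 206265 = 3.2877 × 10^6 AU.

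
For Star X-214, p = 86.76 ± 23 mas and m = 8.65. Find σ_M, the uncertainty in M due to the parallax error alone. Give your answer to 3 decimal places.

σ_M = 0.576 mag

M = m − 5 log₁₀ d + 5 = m + 5 log₁₀ p + 5, so ∂M/∂p = 5/(p ln 10).
σ_M = (5/ln 10) · (σ_p/p) = 2.1715 × 23/86.76 = 2.1715 × 0.2651 = 0.57566.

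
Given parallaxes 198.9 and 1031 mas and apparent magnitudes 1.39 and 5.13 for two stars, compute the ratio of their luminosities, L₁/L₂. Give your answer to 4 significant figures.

L₁/L₂ = 841.9

d₁ = 1/p₁ = 1/0.1989″ = 5.0277 pc; d₂ = 1/p₂ = 1/1.031″ = 0.96993 pc.
M₁ = m₁ − 5 log₁₀ d₁ + 5 = 1.39 − 3.5068 + 5 = 2.8832.
M₂ = 5.13 − (-0.0663) + 5 = 10.1963.
L₁/L₂ = 10^(0.4(M₂ − M₁)) = 10^(0.4 × 7.3131) = 10^2.92524 = 841.86.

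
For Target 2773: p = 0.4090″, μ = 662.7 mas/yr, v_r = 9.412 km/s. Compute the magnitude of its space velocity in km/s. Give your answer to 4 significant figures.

d = 1/p = 1/0.4090″ = 2.445 pc.
μ = 662.7 mas/yr = 0.6627 ″/yr.
v_t = 4.740 μ d = 4.740 × 0.6627 × 2.445 = 7.6802 km/s.
v = √(v_r² + v_t²) = √(9.412² + 7.6802²) = √147.571 = 12.148 km/s.

12.15 km/s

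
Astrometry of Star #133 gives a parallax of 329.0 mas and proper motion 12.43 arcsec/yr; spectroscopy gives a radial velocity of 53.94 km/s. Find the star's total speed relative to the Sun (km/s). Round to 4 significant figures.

d = 1/p = 1/0.3290″ = 3.0395 pc.
v_t = 4.740 μ d = 4.740 × 12.43 × 3.0395 = 179.08 km/s.
v = √(v_r² + v_t²) = √(53.94² + 179.08²) = √34979.2 = 187.03 km/s.

187.0 km/s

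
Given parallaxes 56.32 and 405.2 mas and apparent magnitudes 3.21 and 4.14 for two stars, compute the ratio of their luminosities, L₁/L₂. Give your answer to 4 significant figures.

d₁ = 1/p₁ = 1/0.05632″ = 17.756 pc; d₂ = 1/p₂ = 1/0.4052″ = 2.4679 pc.
M₁ = m₁ − 5 log₁₀ d₁ + 5 = 3.21 − 6.2467 + 5 = 1.9633.
M₂ = 4.14 − 1.9616 + 5 = 7.1784.
L₁/L₂ = 10^(0.4(M₂ − M₁)) = 10^(0.4 × 5.2151) = 10^2.08604 = 121.91.

L₁/L₂ = 121.9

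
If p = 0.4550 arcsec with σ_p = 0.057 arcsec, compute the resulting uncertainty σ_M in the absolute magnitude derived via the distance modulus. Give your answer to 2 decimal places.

σ_M = 0.27 mag

M = m − 5 log₁₀ d + 5 = m + 5 log₁₀ p + 5, so ∂M/∂p = 5/(p ln 10).
σ_M = (5/ln 10) · (σ_p/p) = 2.1715 × 0.057/0.4550 = 2.1715 × 0.12527 = 0.27202.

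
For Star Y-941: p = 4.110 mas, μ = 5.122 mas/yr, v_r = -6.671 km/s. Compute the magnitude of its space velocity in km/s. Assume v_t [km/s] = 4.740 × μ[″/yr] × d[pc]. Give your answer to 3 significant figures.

8.91 km/s

d = 1/p = 1/0.004110″ = 243.31 pc.
μ = 5.122 mas/yr = 0.005122 ″/yr.
v_t = 4.740 μ d = 4.740 × 0.005122 × 243.31 = 5.9071 km/s.
v = √(v_r² + v_t²) = √((-6.671)² + 5.9071²) = √79.3961 = 8.9104 km/s.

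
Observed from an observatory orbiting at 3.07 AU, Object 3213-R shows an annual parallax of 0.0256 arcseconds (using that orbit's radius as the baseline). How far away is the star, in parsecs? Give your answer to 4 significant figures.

With baseline B (in AU) and parallax p (in arcsec), d = B/p parsecs.
d = 3.07 / 0.0256 = 119.92 pc.

119.9 pc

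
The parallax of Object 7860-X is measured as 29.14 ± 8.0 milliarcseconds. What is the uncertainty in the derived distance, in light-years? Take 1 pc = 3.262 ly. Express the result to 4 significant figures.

d = 1/p, so σ_d = σ_p / p².
σ_d = 0.00800 / (0.02914)² = 0.00800 / 0.00084914 = 9.4213 pc = 9.4213 × 3.262 ly = 30.732 ly.

30.73 ly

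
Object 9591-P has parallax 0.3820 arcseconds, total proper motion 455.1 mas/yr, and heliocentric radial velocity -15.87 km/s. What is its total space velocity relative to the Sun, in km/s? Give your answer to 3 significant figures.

16.8 km/s

d = 1/p = 1/0.3820″ = 2.6178 pc.
μ = 455.1 mas/yr = 0.4551 ″/yr.
v_t = 4.740 μ d = 4.740 × 0.4551 × 2.6178 = 5.6471 km/s.
v = √(v_r² + v_t²) = √((-15.87)² + 5.6471²) = √283.747 = 16.845 km/s.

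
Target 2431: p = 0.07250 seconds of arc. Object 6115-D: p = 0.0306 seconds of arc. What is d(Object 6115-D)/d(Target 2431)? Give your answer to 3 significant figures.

Since d = 1/p, d_B/d_A = p_A/p_B.
= 0.07250 / 0.0306 = 2.3693.

2.37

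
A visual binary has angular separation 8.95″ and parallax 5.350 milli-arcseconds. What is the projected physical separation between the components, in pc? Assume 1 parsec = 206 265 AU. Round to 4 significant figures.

0.008110 pc

d = 1/p = 1/0.005350″ = 186.92 pc.
At distance d (pc), an angle of θ arcsec spans θ·d AU: s = 8.95 × 186.92 = 1672.9 AU.
= 1672.9 / 206265 = 0.0081104 pc.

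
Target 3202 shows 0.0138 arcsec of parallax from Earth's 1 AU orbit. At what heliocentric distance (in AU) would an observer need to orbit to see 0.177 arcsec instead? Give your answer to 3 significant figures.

Parallax scales linearly with baseline: p ∝ B, so B = p_target / p_Earth × 1 AU.
B = 0.177 / 0.0138 = 12.826 AU.

12.8 AU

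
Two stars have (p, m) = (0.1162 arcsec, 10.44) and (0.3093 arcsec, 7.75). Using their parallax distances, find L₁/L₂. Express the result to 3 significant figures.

L₁/L₂ = 0.595

d₁ = 1/p₁ = 1/0.1162″ = 8.6059 pc; d₂ = 1/p₂ = 1/0.3093″ = 3.2331 pc.
M₁ = m₁ − 5 log₁₀ d₁ + 5 = 10.44 − 4.6740 + 5 = 10.7660.
M₂ = 7.75 − 2.5481 + 5 = 10.2019.
L₁/L₂ = 10^(0.4(M₂ − M₁)) = 10^(0.4 × (-0.5641)) = 10^(-0.22564) = 0.59478.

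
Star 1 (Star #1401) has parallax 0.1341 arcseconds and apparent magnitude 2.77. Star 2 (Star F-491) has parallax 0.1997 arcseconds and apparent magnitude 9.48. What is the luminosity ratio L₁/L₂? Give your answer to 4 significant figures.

L₁/L₂ = 1071

d₁ = 1/p₁ = 1/0.1341″ = 7.4571 pc; d₂ = 1/p₂ = 1/0.1997″ = 5.0075 pc.
M₁ = m₁ − 5 log₁₀ d₁ + 5 = 2.77 − 4.3628 + 5 = 3.4072.
M₂ = 9.48 − 3.4981 + 5 = 10.9819.
L₁/L₂ = 10^(0.4(M₂ − M₁)) = 10^(0.4 × 7.5747) = 10^3.02988 = 1071.2.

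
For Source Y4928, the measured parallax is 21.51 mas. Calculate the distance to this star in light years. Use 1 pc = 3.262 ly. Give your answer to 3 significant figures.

152 light years

p = 21.51 mas = 0.02151 arcsec.
d = 1/p = 1/0.02151 = 46.49 pc.
In light-years: 46.49 × 3.262 = 151.65 ly.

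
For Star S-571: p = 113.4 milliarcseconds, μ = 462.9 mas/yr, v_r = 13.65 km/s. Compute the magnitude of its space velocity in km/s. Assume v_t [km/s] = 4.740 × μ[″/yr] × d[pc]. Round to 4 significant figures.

d = 1/p = 1/0.1134″ = 8.8183 pc.
μ = 462.9 mas/yr = 0.4629 ″/yr.
v_t = 4.740 μ d = 4.740 × 0.4629 × 8.8183 = 19.349 km/s.
v = √(v_r² + v_t²) = √(13.65² + 19.349²) = √560.706 = 23.679 km/s.

23.68 km/s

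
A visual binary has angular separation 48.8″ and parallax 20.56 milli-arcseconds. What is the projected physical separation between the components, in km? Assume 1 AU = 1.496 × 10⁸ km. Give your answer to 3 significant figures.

d = 1/p = 1/0.02056″ = 48.638 pc.
At distance d (pc), an angle of θ arcsec spans θ·d AU: s = 48.8 × 48.638 = 2373.5 AU.
= 2373.5 × 1.496 × 10⁸ km = 3.5508 × 10^11 km.

3.55 × 10^11 km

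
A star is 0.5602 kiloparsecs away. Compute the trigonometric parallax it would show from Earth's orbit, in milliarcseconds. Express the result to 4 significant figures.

d = 0.5602 kpc = 560.2 pc.
p = 1/d = 1/560.2 = 0.0017851 arcsec.
= 0.0017851 × 1000 = 1.7851 mas.

1.785 mas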